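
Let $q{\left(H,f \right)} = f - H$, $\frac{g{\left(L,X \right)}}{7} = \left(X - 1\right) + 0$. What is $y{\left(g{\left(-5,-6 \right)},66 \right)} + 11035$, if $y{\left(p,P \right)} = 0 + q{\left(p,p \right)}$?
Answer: $11035$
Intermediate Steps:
$g{\left(L,X \right)} = -7 + 7 X$ ($g{\left(L,X \right)} = 7 \left(\left(X - 1\right) + 0\right) = 7 \left(\left(-1 + X\right) + 0\right) = 7 \left(-1 + X\right) = -7 + 7 X$)
$y{\left(p,P \right)} = 0$ ($y{\left(p,P \right)} = 0 + \left(p - p\right) = 0 + 0 = 0$)
$y{\left(g{\left(-5,-6 \right)},66 \right)} + 11035 = 0 + 11035 = 11035$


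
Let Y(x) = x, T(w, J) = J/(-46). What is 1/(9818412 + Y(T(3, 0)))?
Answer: 1/9818412 ≈ 1.0185e-7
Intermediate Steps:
T(w, J) = -J/46 (T(w, J) = J*(-1/46) = -J/46)
1/(9818412 + Y(T(3, 0))) = 1/(9818412 - 1/46*0) = 1/(9818412 + 0) = 1/9818412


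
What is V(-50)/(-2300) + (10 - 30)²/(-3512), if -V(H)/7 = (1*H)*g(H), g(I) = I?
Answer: 75675/10097 ≈ 7.4948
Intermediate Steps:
V(H) = -7*H² (V(H) = -7*1*H*H = -7*H*H = -7*H²)
V(-50)/(-2300) + (10 - 30)²/(-3512) = -7*(-50)²/(-2300) + (10 - 30)²/(-3512) = -7*2500*(-1/2300) + (-20)²*(-1/3512) = -17500*(-1/2300) + 400*(-1/3512) = 175/23 - 50/439 = 75675/10097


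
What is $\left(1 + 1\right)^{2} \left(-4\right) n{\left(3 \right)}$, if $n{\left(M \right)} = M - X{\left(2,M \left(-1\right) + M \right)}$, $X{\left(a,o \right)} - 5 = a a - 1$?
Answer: $80$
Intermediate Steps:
$X{\left(a,o \right)} = 4 + a^{2}$ ($X{\left(a,o \right)} = 5 + \left(a a - 1\right) = 5 + \left(a^{2} - 1\right) = 5 + \left(-1 + a^{2}\right) = 4 + a^{2}$)
$n{\left(M \right)} = -8 + M$ ($n{\left(M \right)} = M - \left(4 + 2^{2}\right) = M - \left(4 + 4\right) = M - 8 = -8 + M$)
$\left(1 + 1\right)^{2} \left(-4\right) n{\left(3 \right)} = \left(1 + 1\right)^{2} \left(-4\right) \left(-8 + 3\right) = 2^{2} \left(-4\right) \left(-5\right) = 4 \left(-4\right) \left(-5\right) = \left(-16\right) \left(-5\right) = 80$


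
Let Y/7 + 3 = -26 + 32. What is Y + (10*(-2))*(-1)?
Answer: 41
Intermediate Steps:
Y = 21 (Y = -21 + 7*(-26 + 32) = -21 + 7*6 = -21 + 42 = 21)
Y + (10*(-2))*(-1) = 21 + (10*(-2))*(-1) = 21 - 20*(-1) = 21 + 20 = 41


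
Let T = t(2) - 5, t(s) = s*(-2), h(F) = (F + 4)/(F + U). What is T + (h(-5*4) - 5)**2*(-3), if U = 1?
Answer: -21972/361 ≈ -60.864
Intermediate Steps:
h(F) = (4 + F)/(1 + F) (h(F) = (F + 4)/(F + 1) = (4 + F)/(1 + F))
t(s) = -2*s
T = -9 (T = -2*2 - 5 = -4 - 5 = -9)
T + (h(-5*4) - 5)**2*(-3) = -9 + ((4 - 5*4)/(1 - 5*4) - 5)**2*(-3) = -9 + ((4 - 20)/(1 - 20) - 5)**2*(-3) = -9 + (-16/(-19) - 5)**2*(-3) = -9 + (-1/19*(-16) - 5)**2*(-3) = -9 + (16/19 - 5)**2*(-3) = -9 + (-79/19)**2*(-3) = -9 + (6241/361)*(-3) = -9 - 18723/361 = -21972/361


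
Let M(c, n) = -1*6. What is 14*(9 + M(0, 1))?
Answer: 42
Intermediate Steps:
M(c, n) = -6
14*(9 + M(0, 1)) = 14*(9 - 6) = 14*3 = 42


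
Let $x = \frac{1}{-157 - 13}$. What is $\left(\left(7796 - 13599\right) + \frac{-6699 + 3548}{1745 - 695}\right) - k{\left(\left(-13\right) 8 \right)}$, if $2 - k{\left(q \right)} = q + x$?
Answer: $- \frac{52764661}{8925} \approx -5912.0$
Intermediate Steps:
$x = - \frac{1}{170}$ ($x = \frac{1}{-170} = - \frac{1}{170} \approx -0.0058824$)
$k{\left(q \right)} = \frac{341}{170} - q$ ($k{\left(q \right)} = 2 - \left(q - \frac{1}{170}\right) = 2 - \left(- \frac{1}{170} + q\right) = \frac{341}{170} - q$)
$\left(\left(7796 - 13599\right) + \frac{-6699 + 3548}{1745 - 695}\right) - k{\left(\left(-13\right) 8 \right)} = \left(\left(7796 - 13599\right) + \frac{-6699 + 3548}{1745 - 695}\right) - \left(\frac{341}{170} - \left(-13\right) 8\right) = \left(-5803 - \frac{3151}{1050}\right) - \left(\frac{341}{170} - -104\right) = \left(-5803 - \frac{3151}{1050}\right) - \left(\frac{341}{170} + 104\right) = \left(-5803 - \frac{3151}{1050}\right) - \frac{18021}{170} = - \frac{6096301}{1050} - \frac{18021}{170} = - \frac{52764661}{8925}$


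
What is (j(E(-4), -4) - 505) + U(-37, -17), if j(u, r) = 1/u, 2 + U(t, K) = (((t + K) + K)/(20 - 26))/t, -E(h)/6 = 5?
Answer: -281581/555 ≈ -507.35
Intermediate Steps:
E(h) = -30 (E(h) = -6*5 = -30)
U(t, K) = -2 + (-K/3 - t/6)/t (U(t, K) = -2 + (((t + K) + K)/(20 - 26))/t = -2 + (((K + t) + K)/(-6))/t = -2 + ((t + 2*K)*(-1/6))/t = -2 + (-K/3 - t/6)/t)
(j(E(-4), -4) - 505) + U(-37, -17) = (1/(-30) - 505) + (-13/6 - 1/3*(-17)/(-37)) = (-1/30 - 505) + (-13/6 - 1/3*(-17)*(-1/37)) = -15151/30 + (-13/6 - 17/111) = -15151/30 - 515/222 = -281581/555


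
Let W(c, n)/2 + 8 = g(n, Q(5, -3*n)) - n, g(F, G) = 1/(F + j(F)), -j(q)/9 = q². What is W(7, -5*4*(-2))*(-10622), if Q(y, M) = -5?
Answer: 3660771391/3590 ≈ 1.0197e+6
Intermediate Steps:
j(q) = -9*q²
g(F, G) = 1/(F - 9*F²)
W(c, n) = -16 - 2*n - 2/(n*(-1 + 9*n)) (W(c, n) = -16 + 2*(-1/(n*(-1 + 9*n)) - n) = -16 + 2*(-n - 1/(n*(-1 + 9*n))) = -16 + (-2*n - 2/(n*(-1 + 9*n))) = -16 - 2*n - 2/(n*(-1 + 9*n)))
W(7, -5*4*(-2))*(-10622) = (2*(-1 + (-5*4*(-2))*(-1 + 9*(-5*4*(-2)))*(-8 - (-5*4)*(-2)))/(((-5*4*(-2)))*(-1 + 9*(-5*4*(-2)))))*(-10622) = (2*(-1 + (-20*(-2))*(-1 + 9*(-20*(-2)))*(-8 - (-20)*(-2)))/(((-20*(-2)))*(-1 + 9*(-20*(-2)))))*(-10622) = (2*(-1 + 40*(-1 + 9*40)*(-8 - 1*40))/(40*(-1 + 9*40)))*(-10622) = (2*(1/40)*(-1 + 40*(-1 + 360)*(-8 - 40))/(-1 + 360))*(-10622) = (2*(1/40)*(-1 + 40*359*(-48))/359)*(-10622) = (2*(1/40)*(1/359)*(-1 - 689280))*(-10622) = (2*(1/40)*(1/359)*(-689281))*(-10622) = -689281/7180*(-10622) = 3660771391/3590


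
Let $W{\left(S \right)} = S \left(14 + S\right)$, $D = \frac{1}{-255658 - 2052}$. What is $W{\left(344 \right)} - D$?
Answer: $\frac{31737501921}{257710} \approx 1.2315 \cdot 10^{5}$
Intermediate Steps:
$D = - \frac{1}{257710}$ ($D = \frac{1}{-257710} = - \frac{1}{257710} \approx -3.8803 \cdot 10^{-6}$)
$W{\left(344 \right)} - D = 344 \left(14 + 344\right) - - \frac{1}{257710} = 344 \cdot 358 + \frac{1}{257710} = 123152 + \frac{1}{257710} = \frac{31737501921}{257710}$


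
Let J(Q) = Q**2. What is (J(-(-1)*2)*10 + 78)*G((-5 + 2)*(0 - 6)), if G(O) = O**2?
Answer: 38232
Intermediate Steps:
(J(-(-1)*2)*10 + 78)*G((-5 + 2)*(0 - 6)) = ((-(-1)*2)**2*10 + 78)*((-5 + 2)*(0 - 6))**2 = ((-1*(-2))**2*10 + 78)*(-3*(-6))**2 = (2**2*10 + 78)*18**2 = (4*10 + 78)*324 = (40 + 78)*324 = 118*324 = 38232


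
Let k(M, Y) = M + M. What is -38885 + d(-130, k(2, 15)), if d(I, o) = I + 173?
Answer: -38842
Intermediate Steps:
k(M, Y) = 2*M
d(I, o) = 173 + I
-38885 + d(-130, k(2, 15)) = -38885 + (173 - 130) = -38885 + 43 = -38842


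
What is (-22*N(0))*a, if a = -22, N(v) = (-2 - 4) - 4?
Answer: -4840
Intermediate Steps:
N(v) = -10 (N(v) = -6 - 4 = -10)
(-22*N(0))*a = -22*(-10)*(-22) = 220*(-22) = -4840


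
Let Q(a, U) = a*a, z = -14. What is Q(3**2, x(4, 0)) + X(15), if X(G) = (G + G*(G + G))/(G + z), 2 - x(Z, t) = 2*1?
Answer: 546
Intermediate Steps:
x(Z, t) = 0 (x(Z, t) = 2 - 2 = 0)
Q(a, U) = a**2
X(G) = (G + 2*G**2)/(-14 + G) (X(G) = (G + G*(G + G))/(G - 14) = (G + G*(2*G))/(-14 + G) = (G + 2*G**2)/(-14 + G))
Q(3**2, x(4, 0)) + X(15) = (3**2)**2 + 15*(1 + 2*15)/(-14 + 15) = 9**2 + 15*(1 + 30)/1 = 81 + 15*1*31 = 81 + 465 = 546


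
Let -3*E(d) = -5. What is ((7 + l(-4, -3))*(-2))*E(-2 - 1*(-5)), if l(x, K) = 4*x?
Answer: 30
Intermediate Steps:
E(d) = 5/3 (E(d) = -1/3*(-5) = 5/3)
((7 + l(-4, -3))*(-2))*E(-2 - 1*(-5)) = ((7 + 4*(-4))*(-2))*(5/3) = ((7 - 16)*(-2))*(5/3) = -9*(-2)*(5/3) = 18*(5/3) = 30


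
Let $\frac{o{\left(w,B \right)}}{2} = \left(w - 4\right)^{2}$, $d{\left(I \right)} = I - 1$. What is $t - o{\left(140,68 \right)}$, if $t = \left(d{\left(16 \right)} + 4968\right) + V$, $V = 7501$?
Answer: $-24508$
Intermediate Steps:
$d{\left(I \right)} = -1 + I$ ($d{\left(I \right)} = I - 1 = -1 + I$)
$o{\left(w,B \right)} = 2 \left(-4 + w\right)^{2}$ ($o{\left(w,B \right)} = 2 \left(w - 4\right)^{2} = 2 \left(-4 + w\right)^{2}$)
$t = 12484$ ($t = \left(\left(-1 + 16\right) + 4968\right) + 7501 = \left(15 + 4968\right) + 7501 = 4983 + 7501 = 12484$)
$t - o{\left(140,68 \right)} = 12484 - 2 \left(-4 + 140\right)^{2} = 12484 - 2 \cdot 136^{2} = 12484 - 2 \cdot 18496 = 12484 - 36992 = -24508$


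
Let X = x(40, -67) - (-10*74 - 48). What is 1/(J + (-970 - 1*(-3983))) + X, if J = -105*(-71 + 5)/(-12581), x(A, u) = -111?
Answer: 25658057352/37899623 ≈ 677.00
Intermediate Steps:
J = -6930/12581 (J = -105*(-66)*(-1/12581) = 6930*(-1/12581) = -6930/12581 ≈ -0.55083)
X = 677 (X = -111 - (-10*74 - 48) = -111 - (-740 - 48) = -111 - 1*(-788) = -111 + 788 = 677)
1/(J + (-970 - 1*(-3983))) + X = 1/(-6930/12581 + (-970 - 1*(-3983))) + 677 = 1/(-6930/12581 + (-970 + 3983)) + 677 = 1/(-6930/12581 + 3013) + 677 = 1/(37899623/12581) + 677 = 12581/37899623 + 677 = 25658057352/37899623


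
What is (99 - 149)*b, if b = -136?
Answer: 6800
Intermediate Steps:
(99 - 149)*b = (99 - 149)*(-136) = -50*(-136) = 6800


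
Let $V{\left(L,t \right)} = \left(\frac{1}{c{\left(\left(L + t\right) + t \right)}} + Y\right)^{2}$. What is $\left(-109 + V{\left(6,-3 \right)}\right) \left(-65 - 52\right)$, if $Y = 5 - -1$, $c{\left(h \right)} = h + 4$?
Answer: $\frac{130923}{16} \approx 8182.7$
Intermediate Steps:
$c{\left(h \right)} = 4 + h$
$Y = 6$ ($Y = 5 + 1 = 6$)
$V{\left(L,t \right)} = \left(6 + \frac{1}{4 + L + 2 t}\right)^{2}$ ($V{\left(L,t \right)} = \left(\frac{1}{4 + \left(\left(L + t\right) + t\right)} + 6\right)^{2} = \left(\frac{1}{4 + \left(L + 2 t\right)} + 6\right)^{2} = \left(\frac{1}{4 + L + 2 t} + 6\right)^{2} = \left(6 + \frac{1}{4 + L + 2 t}\right)^{2}$)
$\left(-109 + V{\left(6,-3 \right)}\right) \left(-65 - 52\right) = \left(-109 + \frac{\left(25 + 6 \cdot 6 + 12 \left(-3\right)\right)^{2}}{\left(4 + 6 + 2 \left(-3\right)\right)^{2}}\right) \left(-65 - 52\right) = \left(-109 + \frac{\left(25 + 36 - 36\right)^{2}}{\left(4 + 6 - 6\right)^{2}}\right) \left(-117\right) = \left(-109 + \frac{25^{2}}{16}\right) \left(-117\right) = \left(-109 + \frac{1}{16} \cdot 625\right) \left(-117\right) = \left(-109 + \frac{625}{16}\right) \left(-117\right) = \left(- \frac{1119}{16}\right) \left(-117\right) = \frac{130923}{16}$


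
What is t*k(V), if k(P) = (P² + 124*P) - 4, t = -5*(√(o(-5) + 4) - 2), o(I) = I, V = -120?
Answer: -4840 + 2420*I ≈ -4840.0 + 2420.0*I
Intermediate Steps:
t = 10 - 5*I (t = -5*(√(-5 + 4) - 2) = -5*(√(-1) - 2) = -5*(I - 2) = -5*(-2 + I) = 10 - 5*I ≈ 10.0 - 5.0*I)
k(P) = -4 + P² + 124*P
t*k(V) = (10 - 5*I)*(-4 + (-120)² + 124*(-120)) = (10 - 5*I)*(-4 + 14400 - 14880) = (10 - 5*I)*(-484) = -4840 + 2420*I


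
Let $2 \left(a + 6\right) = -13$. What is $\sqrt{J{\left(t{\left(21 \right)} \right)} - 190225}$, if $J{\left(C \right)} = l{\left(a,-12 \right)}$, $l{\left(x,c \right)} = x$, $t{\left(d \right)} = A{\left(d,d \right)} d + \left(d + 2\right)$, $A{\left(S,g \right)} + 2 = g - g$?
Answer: $\frac{15 i \sqrt{3382}}{2} \approx 436.16 i$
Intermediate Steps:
$a = - \frac{25}{2}$ ($a = -6 + \frac{1}{2} \left(-13\right) = -6 - \frac{13}{2} = - \frac{25}{2} \approx -12.5$)
$A{\left(S,g \right)} = -2$ ($A{\left(S,g \right)} = -2 + \left(g - g\right) = -2 + 0 = -2$)
$t{\left(d \right)} = 2 - d$ ($t{\left(d \right)} = - 2 d + \left(d + 2\right) = - 2 d + \left(2 + d\right) = 2 - d$)
$J{\left(C \right)} = - \frac{25}{2}$
$\sqrt{J{\left(t{\left(21 \right)} \right)} - 190225} = \sqrt{- \frac{25}{2} - 190225} = \sqrt{- \frac{380475}{2}} = \frac{15 i \sqrt{3382}}{2}$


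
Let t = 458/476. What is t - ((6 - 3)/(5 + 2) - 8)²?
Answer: -93903/1666 ≈ -56.364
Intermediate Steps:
t = 229/238 (t = 458*(1/476) = 229/238 ≈ 0.96218)
t - ((6 - 3)/(5 + 2) - 8)² = 229/238 - ((6 - 3)/(5 + 2) - 8)² = 229/238 - (3/7 - 8)² = 229/238 - (-53/7)² = 229/238 - 1*2809/49 = 229/238 - 2809/49 = -93903/1666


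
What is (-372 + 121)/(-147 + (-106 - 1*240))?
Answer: 251/493 ≈ 0.50913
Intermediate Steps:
(-372 + 121)/(-147 + (-106 - 1*240)) = -251/(-147 + (-106 - 240)) = -251/(-147 - 346) = -251/(-493) = -251*(-1/493) = 251/493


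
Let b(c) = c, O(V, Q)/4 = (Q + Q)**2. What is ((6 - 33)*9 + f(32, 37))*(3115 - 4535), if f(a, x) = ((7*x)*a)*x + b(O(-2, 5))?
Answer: -435674460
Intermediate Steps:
O(V, Q) = 16*Q**2 (O(V, Q) = 4*(Q + Q)**2 = 4*(2*Q)**2 = 4*(4*Q**2) = 16*Q**2)
f(a, x) = 400 + 7*a*x**2 (f(a, x) = ((7*x)*a)*x + 16*5**2 = (7*a*x)*x + 16*25 = 7*a*x**2 + 400 = 400 + 7*a*x**2)
((6 - 33)*9 + f(32, 37))*(3115 - 4535) = ((6 - 33)*9 + (400 + 7*32*37**2))*(3115 - 4535) = (-27*9 + (400 + 7*32*1369))*(-1420) = (-243 + (400 + 306656))*(-1420) = (-243 + 307056)*(-1420) = 306813*(-1420) = -435674460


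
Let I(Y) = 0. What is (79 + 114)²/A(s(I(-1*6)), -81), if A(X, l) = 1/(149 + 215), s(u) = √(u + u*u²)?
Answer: 13558636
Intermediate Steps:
s(u) = √(u + u³)
A(X, l) = 1/364
(79 + 114)²/A(s(I(-1*6)), -81) = (79 + 114)²/(1/364) = 193²*364 = 37249*364 = 13558636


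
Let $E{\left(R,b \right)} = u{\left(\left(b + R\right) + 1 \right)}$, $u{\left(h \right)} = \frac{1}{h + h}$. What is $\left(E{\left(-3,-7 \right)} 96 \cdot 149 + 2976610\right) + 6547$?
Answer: $\frac{8947087}{3} \approx 2.9824 \cdot 10^{6}$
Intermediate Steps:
$u{\left(h \right)} = \frac{1}{2 h}$
$E{\left(R,b \right)} = \frac{1}{2 \left(1 + R + b\right)}$ ($E{\left(R,b \right)} = \frac{1}{2 \left(\left(b + R\right) + 1\right)} = \frac{1}{2 \left(\left(R + b\right) + 1\right)} = \frac{1}{2 \left(1 + R + b\right)}$)
$\left(E{\left(-3,-7 \right)} 96 \cdot 149 + 2976610\right) + 6547 = \left(\frac{1}{2 \left(1 - 3 - 7\right)} 96 \cdot 149 + 2976610\right) + 6547 = \left(\frac{1}{2 \left(-9\right)} 96 \cdot 149 + 2976610\right) + 6547 = \left(\frac{1}{2} \left(- \frac{1}{9}\right) 96 \cdot 149 + 2976610\right) + 6547 = \left(\left(- \frac{1}{18}\right) 96 \cdot 149 + 2976610\right) + 6547 = \left(\left(- \frac{16}{3}\right) 149 + 2976610\right) + 6547 = \left(- \frac{2384}{3} + 2976610\right) + 6547 = \frac{8927446}{3} + 6547 = \frac{8947087}{3}$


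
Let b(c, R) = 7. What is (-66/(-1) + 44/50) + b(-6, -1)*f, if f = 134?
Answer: 25122/25 ≈ 1004.9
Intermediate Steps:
(-66/(-1) + 44/50) + b(-6, -1)*f = (-66/(-1) + 44/50) + 7*134 = (-66*(-1) + 44*(1/50)) + 938 = (66 + 22/25) + 938 = 1672/25 + 938 = 25122/25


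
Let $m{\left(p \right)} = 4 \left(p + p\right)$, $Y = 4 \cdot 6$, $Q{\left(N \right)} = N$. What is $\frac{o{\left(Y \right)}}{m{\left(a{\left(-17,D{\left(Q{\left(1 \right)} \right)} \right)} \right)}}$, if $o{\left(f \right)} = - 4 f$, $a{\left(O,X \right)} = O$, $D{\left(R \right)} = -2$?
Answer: $\frac{12}{17} \approx 0.70588$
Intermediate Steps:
$Y = 24$
$m{\left(p \right)} = 8 p$ ($m{\left(p \right)} = 4 \cdot 2 p = 8 p$)
$\frac{o{\left(Y \right)}}{m{\left(a{\left(-17,D{\left(Q{\left(1 \right)} \right)} \right)} \right)}} = \frac{\left(-4\right) 24}{8 \left(-17\right)} = - \frac{96}{-136} = \left(-96\right) \left(- \frac{1}{136}\right) = \frac{12}{17}$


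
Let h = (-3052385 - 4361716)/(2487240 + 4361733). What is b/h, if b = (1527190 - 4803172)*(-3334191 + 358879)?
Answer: -7417489930202554848/823789 ≈ -9.0041e+12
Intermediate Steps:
h = -823789/760997 (h = -7414101/6848973 = -7414101*1/6848973 = -823789/760997 ≈ -1.0825)
b = 9747068556384 (b = -3275982*(-2975312) = 9747068556384)
b/h = 9747068556384/(-823789/760997) = 9747068556384*(-760997/823789) = -7417489930202554848/823789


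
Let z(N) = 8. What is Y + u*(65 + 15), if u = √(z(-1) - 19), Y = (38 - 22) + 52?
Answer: 68 + 80*I*√11 ≈ 68.0 + 265.33*I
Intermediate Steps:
Y = 68 (Y = 16 + 52 = 68)
u = I*√11 (u = √(8 - 19) = √(-11) = I*√11 ≈ 3.3166*I)
Y + u*(65 + 15) = 68 + (I*√11)*(65 + 15) = 68 + (I*√11)*80 = 68 + 80*I*√11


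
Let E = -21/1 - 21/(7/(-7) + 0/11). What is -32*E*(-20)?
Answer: 0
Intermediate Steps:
E = 0 (E = -21*1 - 21/(7*(-⅐) + 0*(1/11)) = -21 - 21/(-1 + 0) = -21 - 21/(-1) = -21 - 21*(-1) = -21 + 21 = 0)
-32*E*(-20) = -32*0*(-20) = 0*(-20) = 0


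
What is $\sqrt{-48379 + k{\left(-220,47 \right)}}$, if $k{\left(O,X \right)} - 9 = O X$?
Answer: $i \sqrt{58710} \approx 242.3 i$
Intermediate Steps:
$k{\left(O,X \right)} = 9 + O X$
$\sqrt{-48379 + k{\left(-220,47 \right)}} = \sqrt{-48379 + \left(9 - 10340\right)} = \sqrt{-48379 - 10331} = \sqrt{-58710} = i \sqrt{58710}$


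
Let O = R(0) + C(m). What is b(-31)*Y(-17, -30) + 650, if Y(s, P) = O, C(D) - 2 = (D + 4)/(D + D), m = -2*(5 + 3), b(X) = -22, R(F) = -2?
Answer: 2567/4 ≈ 641.75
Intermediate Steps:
m = -16 (m = -2*8 = -16)
C(D) = 2 + (4 + D)/(2*D) (C(D) = 2 + (D + 4)/(D + D) = 2 + (4 + D)/((2*D)) = 2 + (4 + D)*(1/(2*D)) = 2 + (4 + D)/(2*D))
O = 3/8 (O = -2 + (5/2 + 2/(-16)) = -2 + (5/2 + 2*(-1/16)) = -2 + (5/2 - 1/8) = -2 + 19/8 = 3/8 ≈ 0.37500)
Y(s, P) = 3/8
b(-31)*Y(-17, -30) + 650 = -22*3/8 + 650 = -33/4 + 650 = 2567/4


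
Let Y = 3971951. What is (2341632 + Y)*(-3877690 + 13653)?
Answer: -24395918314571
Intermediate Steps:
(2341632 + Y)*(-3877690 + 13653) = (2341632 + 3971951)*(-3877690 + 13653) = 6313583*(-3864037) = -24395918314571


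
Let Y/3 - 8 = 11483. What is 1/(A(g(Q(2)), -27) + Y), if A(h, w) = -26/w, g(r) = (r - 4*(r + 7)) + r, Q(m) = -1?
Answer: 27/930797 ≈ 2.9007e-5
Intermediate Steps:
g(r) = -28 - 2*r (g(r) = (r - 4*(7 + r)) + r = (r + (-28 - 4*r)) + r = (-28 - 3*r) + r = -28 - 2*r)
Y = 34473 (Y = 24 + 3*11483 = 24 + 34449 = 34473)
1/(A(g(Q(2)), -27) + Y) = 1/(-26/(-27) + 34473) = 1/(-26*(-1/27) + 34473) = 1/(26/27 + 34473) = 1/(930797/27) = 27/930797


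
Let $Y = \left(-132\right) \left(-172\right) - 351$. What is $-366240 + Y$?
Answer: $-343887$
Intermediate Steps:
$Y = 22353$ ($Y = 22704 - 351 = 22353$)
$-366240 + Y = -366240 + 22353 = -343887$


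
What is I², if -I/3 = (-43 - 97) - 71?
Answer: 400689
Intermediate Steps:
I = 633 (I = -3*((-43 - 97) - 71) = -3*(-140 - 71) = -3*(-211) = 633)
I² = 633² = 400689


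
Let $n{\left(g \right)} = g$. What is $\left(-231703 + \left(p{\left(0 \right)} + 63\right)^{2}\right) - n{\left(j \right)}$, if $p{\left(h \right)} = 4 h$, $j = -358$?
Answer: $-227376$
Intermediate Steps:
$\left(-231703 + \left(p{\left(0 \right)} + 63\right)^{2}\right) - n{\left(j \right)} = \left(-231703 + \left(4 \cdot 0 + 63\right)^{2}\right) - -358 = \left(-231703 + \left(0 + 63\right)^{2}\right) + 358 = \left(-231703 + 63^{2}\right) + 358 = \left(-231703 + 3969\right) + 358 = -227734 + 358 = -227376$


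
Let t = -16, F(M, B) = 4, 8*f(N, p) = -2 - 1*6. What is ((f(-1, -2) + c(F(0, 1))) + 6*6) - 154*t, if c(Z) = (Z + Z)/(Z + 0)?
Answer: 2501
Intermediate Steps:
f(N, p) = -1 (f(N, p) = (-2 - 1*6)/8 = (-2 - 6)/8 = (1/8)*(-8) = -1)
c(Z) = 2 (c(Z) = (2*Z)/Z = 2)
((f(-1, -2) + c(F(0, 1))) + 6*6) - 154*t = ((-1 + 2) + 6*6) - 154*(-16) = (1 + 36) + 2464 = 37 + 2464 = 2501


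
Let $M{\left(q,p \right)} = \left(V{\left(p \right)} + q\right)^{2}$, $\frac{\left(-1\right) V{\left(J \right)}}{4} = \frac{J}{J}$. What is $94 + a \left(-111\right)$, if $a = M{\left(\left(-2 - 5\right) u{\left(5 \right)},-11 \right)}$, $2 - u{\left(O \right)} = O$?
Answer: $-31985$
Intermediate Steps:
$V{\left(J \right)} = -4$ ($V{\left(J \right)} = - 4 \frac{J}{J} = \left(-4\right) 1 = -4$)
$u{\left(O \right)} = 2 - O$
$M{\left(q,p \right)} = \left(-4 + q\right)^{2}$
$a = 289$ ($a = \left(-4 + \left(-2 - 5\right) \left(2 - 5\right)\right)^{2} = \left(-4 - 7 \left(2 - 5\right)\right)^{2} = \left(-4 - -21\right)^{2} = \left(-4 + 21\right)^{2} = 17^{2} = 289$)
$94 + a \left(-111\right) = 94 + 289 \left(-111\right) = 94 - 32079 = -31985$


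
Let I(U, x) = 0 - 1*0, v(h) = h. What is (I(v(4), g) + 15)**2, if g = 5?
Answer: 225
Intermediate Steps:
I(U, x) = 0 (I(U, x) = 0 + 0 = 0)
(I(v(4), g) + 15)**2 = (0 + 15)**2 = 15**2 = 225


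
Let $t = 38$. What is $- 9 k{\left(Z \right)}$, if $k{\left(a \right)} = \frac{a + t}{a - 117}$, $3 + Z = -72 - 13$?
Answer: $- \frac{90}{41} \approx -2.1951$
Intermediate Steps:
$Z = -88$ ($Z = -3 - 85 = -88$)
$k{\left(a \right)} = \frac{38 + a}{-117 + a}$ ($k{\left(a \right)} = \frac{a + 38}{a - 117} = \frac{38 + a}{-117 + a}$)
$- 9 k{\left(Z \right)} = - 9 \frac{38 - 88}{-117 - 88} = - 9 \frac{1}{-205} \left(-50\right) = - 9 \left(\left(- \frac{1}{205}\right) \left(-50\right)\right) = \left(-9\right) \frac{10}{41} = - \frac{90}{41}$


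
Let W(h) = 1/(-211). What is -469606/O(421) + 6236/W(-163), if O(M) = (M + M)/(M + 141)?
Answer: -685909402/421 ≈ -1.6292e+6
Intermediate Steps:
W(h) = -1/211
O(M) = 2*M/(141 + M) (O(M) = (2*M)/(141 + M) = 2*M/(141 + M))
-469606/O(421) + 6236/W(-163) = -469606/(2*421/(141 + 421)) + 6236/(-1/211) = -469606/(2*421/562) + 6236*(-211) = -469606/(2*421*(1/562)) - 1315796 = -469606/421/281 - 1315796 = -469606*281/421 - 1315796 = -131959286/421 - 1315796 = -685909402/421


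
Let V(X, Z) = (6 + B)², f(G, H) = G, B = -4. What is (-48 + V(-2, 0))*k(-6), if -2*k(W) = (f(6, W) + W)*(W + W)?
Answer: 0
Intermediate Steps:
k(W) = -W*(6 + W) (k(W) = -(6 + W)*(W + W)/2 = -(6 + W)*2*W/2 = -W*(6 + W))
V(X, Z) = 4 (V(X, Z) = (6 - 4)² = 2² = 4)
(-48 + V(-2, 0))*k(-6) = (-48 + 4)*(-1*(-6)*(6 - 6)) = -(-44)*(-6)*0 = -44*0 = 0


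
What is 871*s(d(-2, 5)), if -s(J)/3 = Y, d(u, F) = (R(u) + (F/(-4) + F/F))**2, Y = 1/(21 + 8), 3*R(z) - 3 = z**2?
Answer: -2613/29 ≈ -90.103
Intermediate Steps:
R(z) = 1 + z**2/3
Y = 1/29 ≈ 0.034483
d(u, F) = (2 - F/4 + u**2/3)**2 (d(u, F) = ((1 + u**2/3) + (F/(-4) + F/F))**2 = ((1 + u**2/3) + (F*(-1/4) + 1))**2 = ((1 + u**2/3) + (-F/4 + 1))**2 = ((1 + u**2/3) + (1 - F/4))**2 = (2 - F/4 + u**2/3)**2)
s(J) = -3/29 (s(J) = -3*1/29 = -3/29)
871*s(d(-2, 5)) = 871*(-3/29) = -2613/29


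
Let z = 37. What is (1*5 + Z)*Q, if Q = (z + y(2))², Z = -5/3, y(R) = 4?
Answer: 16810/3 ≈ 5603.3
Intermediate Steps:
Z = -5/3 (Z = -5*⅓ = -5/3 ≈ -1.6667)
Q = 1681 (Q = (37 + 4)² = 41² = 1681)
(1*5 + Z)*Q = (1*5 - 5/3)*1681 = (5 - 5/3)*1681 = (10/3)*1681 = 16810/3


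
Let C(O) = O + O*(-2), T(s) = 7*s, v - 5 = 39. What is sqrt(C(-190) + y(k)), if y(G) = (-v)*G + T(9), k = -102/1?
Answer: sqrt(4741) ≈ 68.855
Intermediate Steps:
v = 44 (v = 5 + 39 = 44)
k = -102 (k = -102*1 = -102)
C(O) = -O (C(O) = O - 2*O = -O)
y(G) = 63 - 44*G (y(G) = (-1*44)*G + 7*9 = -44*G + 63 = 63 - 44*G)
sqrt(C(-190) + y(k)) = sqrt(-1*(-190) + (63 - 44*(-102))) = sqrt(190 + (63 + 4488)) = sqrt(190 + 4551) = sqrt(4741)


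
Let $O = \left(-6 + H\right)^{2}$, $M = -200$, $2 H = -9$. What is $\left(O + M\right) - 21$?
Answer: $- \frac{443}{4} \approx -110.75$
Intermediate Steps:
$H = - \frac{9}{2}$ ($H = \frac{1}{2} \left(-9\right) = - \frac{9}{2} \approx -4.5$)
$O = \frac{441}{4}$ ($O = \left(-6 - \frac{9}{2}\right)^{2} = \left(- \frac{21}{2}\right)^{2} = \frac{441}{4} \approx 110.25$)
$\left(O + M\right) - 21 = \left(\frac{441}{4} - 200\right) - 21 = - \frac{359}{4} - 21 = - \frac{443}{4}$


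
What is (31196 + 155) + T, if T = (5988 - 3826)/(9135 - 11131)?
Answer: 31287217/998 ≈ 31350.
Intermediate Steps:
T = -1081/998 (T = 2162/(-1996) = 2162*(-1/1996) = -1081/998 ≈ -1.0832)
(31196 + 155) + T = (31196 + 155) - 1081/998 = 31351 - 1081/998 = 31287217/998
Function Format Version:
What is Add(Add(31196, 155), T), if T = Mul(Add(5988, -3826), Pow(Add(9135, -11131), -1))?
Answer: Rational(31287217, 998) ≈ 31350.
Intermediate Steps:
T = Rational(-1081, 998) (T = Mul(2162, Pow(-1996, -1)) = Mul(2162, Rational(-1, 1996)) = Rational(-1081, 998) ≈ -1.0832)
Add(Add(31196, 155), T) = Add(Add(31196, 155), Rational(-1081, 998)) = Add(31351, Rational(-1081, 998)) = Rational(31287217, 998)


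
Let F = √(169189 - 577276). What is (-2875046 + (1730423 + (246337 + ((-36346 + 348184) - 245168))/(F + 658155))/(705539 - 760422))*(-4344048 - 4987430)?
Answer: 106302473059063707755813949101/3962263660323816 - 1460408967173*I*√45343/3962263660323816 ≈ 2.6829e+13 - 0.078485*I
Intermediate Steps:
F = 3*I*√45343 (F = √(-408087) = 3*I*√45343 ≈ 638.82*I)
(-2875046 + (1730423 + (246337 + ((-36346 + 348184) - 245168))/(F + 658155))/(705539 - 760422))*(-4344048 - 4987430) = (-2875046 + (1730423 + (246337 + ((-36346 + 348184) - 245168))/(3*I*√45343 + 658155))/(705539 - 760422))*(-4344048 - 4987430) = (-2875046 + (1730423 + (246337 + (311838 - 245168))/(658155 + 3*I*√45343))/(-54883))*(-9331478) = (-2875046 + (1730423 + (246337 + 66670)/(658155 + 3*I*√45343))*(-1/54883))*(-9331478) = (-2875046 + (1730423 + 313007/(658155 + 3*I*√45343))*(-1/54883))*(-9331478) = (-2875046 + (-1730423/54883 - 313007/(54883*(658155 + 3*I*√45343))))*(-9331478) = (-157792880041/54883 - 313007/(54883*(658155 + 3*I*√45343)))*(-9331478) = 1472440788659230598/54883 + 2920817934346/(54883*(658155 + 3*I*√45343))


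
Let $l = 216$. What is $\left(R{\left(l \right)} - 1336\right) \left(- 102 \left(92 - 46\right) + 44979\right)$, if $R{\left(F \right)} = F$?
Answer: $-45121440$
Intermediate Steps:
$\left(R{\left(l \right)} - 1336\right) \left(- 102 \left(92 - 46\right) + 44979\right) = \left(216 - 1336\right) \left(- 102 \left(92 - 46\right) + 44979\right) = - 1120 \left(\left(-102\right) 46 + 44979\right) = - 1120 \left(-4692 + 44979\right) = \left(-1120\right) 40287 = -45121440$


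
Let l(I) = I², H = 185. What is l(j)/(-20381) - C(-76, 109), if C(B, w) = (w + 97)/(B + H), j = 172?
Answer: -7423142/2221529 ≈ -3.3415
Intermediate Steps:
C(B, w) = (97 + w)/(185 + B) (C(B, w) = (w + 97)/(B + 185) = (97 + w)/(185 + B))
l(j)/(-20381) - C(-76, 109) = 172²/(-20381) - (97 + 109)/(185 - 76) = 29584*(-1/20381) - 206/109 = -29584/20381 - 206/109 = -7423142/2221529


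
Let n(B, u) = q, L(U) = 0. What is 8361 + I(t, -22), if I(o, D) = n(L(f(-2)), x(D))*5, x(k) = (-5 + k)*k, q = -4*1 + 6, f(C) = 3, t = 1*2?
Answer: 8371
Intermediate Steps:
t = 2
q = 2 (q = -4 + 6 = 2)
x(k) = k*(-5 + k)
n(B, u) = 2
I(o, D) = 10 (I(o, D) = 2*5 = 10)
8361 + I(t, -22) = 8361 + 10 = 8371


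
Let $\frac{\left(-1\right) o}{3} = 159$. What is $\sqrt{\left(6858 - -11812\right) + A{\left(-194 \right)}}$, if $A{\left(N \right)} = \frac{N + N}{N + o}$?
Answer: $\frac{\sqrt{8406259818}}{671} \approx 136.64$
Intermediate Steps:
$o = -477$ ($o = \left(-3\right) 159 = -477$)
$A{\left(N \right)} = \frac{2 N}{-477 + N}$ ($A{\left(N \right)} = \frac{N + N}{N - 477} = \frac{2 N}{-477 + N}$)
$\sqrt{\left(6858 - -11812\right) + A{\left(-194 \right)}} = \sqrt{\left(6858 - -11812\right) + 2 \left(-194\right) \frac{1}{-477 - 194}} = \sqrt{\left(6858 + 11812\right) + 2 \left(-194\right) \frac{1}{-671}} = \sqrt{18670 + 2 \left(-194\right) \left(- \frac{1}{671}\right)} = \sqrt{18670 + \frac{388}{671}} = \sqrt{\frac{12527958}{671}} = \frac{\sqrt{8406259818}}{671}$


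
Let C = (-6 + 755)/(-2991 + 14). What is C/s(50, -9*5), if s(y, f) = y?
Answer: -749/148850 ≈ -0.0050319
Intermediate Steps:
C = -749/2977 (C = 749/(-2977) = 749*(-1/2977) = -749/2977 ≈ -0.25160)
C/s(50, -9*5) = -749/2977/50 = -749/2977*1/50 = -749/148850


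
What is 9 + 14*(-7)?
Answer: -89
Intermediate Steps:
9 + 14*(-7) = 9 - 98 = -89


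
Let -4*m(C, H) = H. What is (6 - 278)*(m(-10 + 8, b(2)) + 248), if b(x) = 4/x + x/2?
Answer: -67252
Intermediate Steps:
b(x) = x/2 + 4/x (b(x) = 4/x + x*(½) = 4/x + x/2 = x/2 + 4/x)
m(C, H) = -H/4
(6 - 278)*(m(-10 + 8, b(2)) + 248) = (6 - 278)*(-((½)*2 + 4/2)/4 + 248) = -272*(-(1 + 4*(½))/4 + 248) = -272*(-(1 + 2)/4 + 248) = -272*(-¼*3 + 248) = -272*(-¾ + 248) = -272*989/4 = -67252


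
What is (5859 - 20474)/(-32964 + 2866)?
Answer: 14615/30098 ≈ 0.48558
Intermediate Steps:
(5859 - 20474)/(-32964 + 2866) = -14615/(-30098) = -14615*(-1/30098) = 14615/30098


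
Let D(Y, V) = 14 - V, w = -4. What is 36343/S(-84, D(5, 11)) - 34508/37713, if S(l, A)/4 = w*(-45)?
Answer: 448585933/9051120 ≈ 49.561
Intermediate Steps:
S(l, A) = 720 (S(l, A) = 4*(-4*(-45)) = 4*180 = 720)
36343/S(-84, D(5, 11)) - 34508/37713 = 36343/720 - 34508/37713 = 448585933/9051120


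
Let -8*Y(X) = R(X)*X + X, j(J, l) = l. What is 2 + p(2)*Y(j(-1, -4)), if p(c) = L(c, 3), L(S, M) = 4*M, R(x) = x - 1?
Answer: -22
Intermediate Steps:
R(x) = -1 + x
p(c) = 12 (p(c) = 4*3 = 12)
Y(X) = -X/8 - X*(-1 + X)/8 (Y(X) = -((-1 + X)*X + X)/8 = -(X*(-1 + X) + X)/8 = -(X + X*(-1 + X))/8 = -X/8 - X*(-1 + X)/8)
2 + p(2)*Y(j(-1, -4)) = 2 + 12*(-⅛*(-4)²) = 2 + 12*(-⅛*16) = 2 + 12*(-2) = 2 - 24 = -22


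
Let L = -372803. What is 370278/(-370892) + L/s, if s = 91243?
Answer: -86027462915/16920649378 ≈ -5.0842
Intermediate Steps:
370278/(-370892) + L/s = 370278/(-370892) - 372803/91243 = 370278*(-1/370892) - 372803*1/91243 = -185139/185446 - 372803/91243 = -86027462915/16920649378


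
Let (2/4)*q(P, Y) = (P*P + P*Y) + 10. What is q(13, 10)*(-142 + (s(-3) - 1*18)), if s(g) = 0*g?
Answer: -98880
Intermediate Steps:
s(g) = 0
q(P, Y) = 20 + 2*P² + 2*P*Y (q(P, Y) = 2*((P*P + P*Y) + 10) = 2*((P² + P*Y) + 10) = 2*(10 + P² + P*Y) = 20 + 2*P² + 2*P*Y)
q(13, 10)*(-142 + (s(-3) - 1*18)) = (20 + 2*13² + 2*13*10)*(-142 + (0 - 1*18)) = (20 + 2*169 + 260)*(-142 + (0 - 18)) = (20 + 338 + 260)*(-142 - 18) = 618*(-160) = -98880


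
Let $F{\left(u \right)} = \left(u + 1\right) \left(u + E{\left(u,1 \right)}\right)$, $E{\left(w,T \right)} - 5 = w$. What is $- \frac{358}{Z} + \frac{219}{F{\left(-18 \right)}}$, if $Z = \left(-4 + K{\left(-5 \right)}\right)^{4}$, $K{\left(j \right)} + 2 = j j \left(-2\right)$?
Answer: $\frac{1076782979}{2591389696} \approx 0.41552$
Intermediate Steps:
$E{\left(w,T \right)} = 5 + w$
$K{\left(j \right)} = -2 - 2 j^{2}$ ($K{\left(j \right)} = -2 + j j \left(-2\right) = -2 + j^{2} \left(-2\right) = -2 - 2 j^{2}$)
$F{\left(u \right)} = \left(1 + u\right) \left(5 + 2 u\right)$ ($F{\left(u \right)} = \left(u + 1\right) \left(u + \left(5 + u\right)\right) = \left(1 + u\right) \left(5 + 2 u\right)$)
$Z = 9834496$ ($Z = \left(-4 - \left(2 + 2 \left(-5\right)^{2}\right)\right)^{4} = \left(-4 - 52\right)^{4} = \left(-56\right)^{4} = 9834496$)
$- \frac{358}{Z} + \frac{219}{F{\left(-18 \right)}} = - \frac{358}{9834496} + \frac{219}{5 + 2 \left(-18\right)^{2} + 7 \left(-18\right)} = \left(-358\right) \frac{1}{9834496} + \frac{219}{5 + 2 \cdot 324 - 126} = - \frac{179}{4917248} + \frac{219}{5 + 648 - 126} = - \frac{179}{4917248} + \frac{219}{527} = \frac{1076782979}{2591389696}$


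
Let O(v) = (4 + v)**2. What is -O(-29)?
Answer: -625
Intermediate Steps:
-O(-29) = -(4 - 29)**2 = -1*(-25)**2 = -1*625 = -625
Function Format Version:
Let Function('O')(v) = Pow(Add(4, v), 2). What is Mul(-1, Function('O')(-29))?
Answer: -625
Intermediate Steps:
Mul(-1, Function('O')(-29)) = Mul(-1, Pow(Add(4, -29), 2)) = Mul(-1, Pow(-25, 2)) = Mul(-1, 625) = -625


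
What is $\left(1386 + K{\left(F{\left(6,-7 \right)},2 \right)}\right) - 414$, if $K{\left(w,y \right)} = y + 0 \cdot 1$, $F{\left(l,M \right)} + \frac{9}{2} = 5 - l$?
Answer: $974$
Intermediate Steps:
$F{\left(l,M \right)} = \frac{1}{2} - l$ ($F{\left(l,M \right)} = - \frac{9}{2} - \left(-5 + l\right) = \frac{1}{2} - l$)
$K{\left(w,y \right)} = y$ ($K{\left(w,y \right)} = y + 0 = y$)
$\left(1386 + K{\left(F{\left(6,-7 \right)},2 \right)}\right) - 414 = \left(1386 + 2\right) - 414 = 1388 - 414 = 974$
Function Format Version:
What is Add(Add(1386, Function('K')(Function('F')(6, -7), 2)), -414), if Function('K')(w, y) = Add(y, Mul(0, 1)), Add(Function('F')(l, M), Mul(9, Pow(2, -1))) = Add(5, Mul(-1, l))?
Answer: 974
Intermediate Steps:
Function('F')(l, M) = Add(Rational(1, 2), Mul(-1, l)) (Function('F')(l, M) = Add(Rational(-9, 2), Add(5, Mul(-1, l))) = Add(Rational(1, 2), Mul(-1, l)))
Function('K')(w, y) = y (Function('K')(w, y) = Add(y, 0) = y)
Add(Add(1386, Function('K')(Function('F')(6, -7), 2)), -414) = Add(Add(1386, 2), -414) = Add(1388, -414) = 974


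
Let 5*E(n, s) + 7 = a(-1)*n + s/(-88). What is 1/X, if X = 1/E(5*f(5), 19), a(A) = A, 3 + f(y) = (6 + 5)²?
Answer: -10511/88 ≈ -119.44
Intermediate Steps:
f(y) = 118 (f(y) = -3 + (6 + 5)² = -3 + 11² = -3 + 121 = 118)
E(n, s) = -7/5 - n/5 - s/440 (E(n, s) = -7/5 + (-n + s/(-88))/5 = -7/5 + (-n - s/88)/5 = -7/5 + (-n/5 - s/440) = -7/5 - n/5 - s/440)
X = -88/10511 (X = 1/(-7/5 - 118 - 1/440*19) = 1/(-7/5 - ⅕*590 - 19/440) = 1/(-7/5 - 118 - 19/440) = 1/(-10511/88) = -88/10511 ≈ -0.0083722)
1/X = 1/(-88/10511) = -10511/88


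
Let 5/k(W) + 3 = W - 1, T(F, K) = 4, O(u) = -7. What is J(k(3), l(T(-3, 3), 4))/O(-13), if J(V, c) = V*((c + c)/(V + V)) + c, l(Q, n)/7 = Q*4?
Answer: -32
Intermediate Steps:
k(W) = 5/(-4 + W) (k(W) = 5/(-3 + (W - 1)) = 5/(-3 + (-1 + W)) = 5/(-4 + W))
l(Q, n) = 28*Q (l(Q, n) = 7*(Q*4) = 7*(4*Q) = 28*Q)
J(V, c) = 2*c (J(V, c) = V*((2*c)/((2*V))) + c = V*((2*c)*(1/(2*V))) + c = V*(c/V) + c = c + c = 2*c)
J(k(3), l(T(-3, 3), 4))/O(-13) = (2*(28*4))/(-7) = (2*112)*(-⅐) = 224*(-⅐) = -32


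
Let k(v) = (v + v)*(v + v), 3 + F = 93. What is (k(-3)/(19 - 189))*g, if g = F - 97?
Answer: 126/85 ≈ 1.4824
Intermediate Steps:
F = 90 (F = -3 + 93 = 90)
k(v) = 4*v² (k(v) = (2*v)*(2*v) = 4*v²)
g = -7 (g = 90 - 97 = -7)
(k(-3)/(19 - 189))*g = ((4*(-3)²)/(19 - 189))*(-7) = ((4*9)/(-170))*(-7) = -1/170*36*(-7) = -18/85*(-7) = 126/85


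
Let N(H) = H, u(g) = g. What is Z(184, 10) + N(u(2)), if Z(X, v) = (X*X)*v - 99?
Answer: 338463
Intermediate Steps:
Z(X, v) = -99 + v*X² (Z(X, v) = X²*v - 99 = v*X² - 99 = -99 + v*X²)
Z(184, 10) + N(u(2)) = (-99 + 10*184²) + 2 = (-99 + 10*33856) + 2 = (-99 + 338560) + 2 = 338461 + 2 = 338463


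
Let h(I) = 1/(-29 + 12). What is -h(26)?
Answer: 1/17 ≈ 0.058824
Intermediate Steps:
h(I) = -1/17 (h(I) = 1/(-17) = -1/17)
-h(26) = -1*(-1/17) = 1/17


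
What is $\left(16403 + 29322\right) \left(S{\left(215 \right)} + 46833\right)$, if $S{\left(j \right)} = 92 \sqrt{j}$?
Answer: $2141438925 + 4206700 \sqrt{215} \approx 2.2031 \cdot 10^{9}$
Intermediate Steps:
$\left(16403 + 29322\right) \left(S{\left(215 \right)} + 46833\right) = \left(16403 + 29322\right) \left(92 \sqrt{215} + 46833\right) = 45725 \left(46833 + 92 \sqrt{215}\right) = 2141438925 + 4206700 \sqrt{215}$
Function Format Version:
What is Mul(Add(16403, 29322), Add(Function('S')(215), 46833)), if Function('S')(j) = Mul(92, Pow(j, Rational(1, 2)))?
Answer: Add(2141438925, Mul(4206700, Pow(215, Rational(1, 2)))) ≈ 2.2031e+9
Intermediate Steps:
Mul(Add(16403, 29322), Add(Function('S')(215), 46833)) = Mul(Add(16403, 29322), Add(Mul(92, Pow(215, Rational(1, 2))), 46833)) = Mul(45725, Add(46833, Mul(92, Pow(215, Rational(1, 2))))) = Add(2141438925, Mul(4206700, Pow(215, Rational(1, 2))))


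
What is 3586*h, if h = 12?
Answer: 43032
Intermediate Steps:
3586*h = 3586*12 = 43032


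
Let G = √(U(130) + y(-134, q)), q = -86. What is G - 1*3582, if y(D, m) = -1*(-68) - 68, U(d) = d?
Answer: -3582 + √130 ≈ -3570.6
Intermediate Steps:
y(D, m) = 0 (y(D, m) = 68 - 68 = 0)
G = √130 (G = √(130 + 0) = √130 ≈ 11.402)
G - 1*3582 = √130 - 1*3582 = √130 - 3582 = -3582 + √130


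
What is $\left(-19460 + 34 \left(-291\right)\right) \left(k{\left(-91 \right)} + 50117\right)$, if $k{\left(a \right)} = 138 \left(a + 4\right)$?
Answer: $-1118710294$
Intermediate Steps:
$k{\left(a \right)} = 552 + 138 a$ ($k{\left(a \right)} = 138 \left(4 + a\right) = 552 + 138 a$)
$\left(-19460 + 34 \left(-291\right)\right) \left(k{\left(-91 \right)} + 50117\right) = \left(-19460 + 34 \left(-291\right)\right) \left(\left(552 + 138 \left(-91\right)\right) + 50117\right) = \left(-19460 - 9894\right) \left(\left(552 - 12558\right) + 50117\right) = - 29354 \left(-12006 + 50117\right) = \left(-29354\right) 38111 = -1118710294$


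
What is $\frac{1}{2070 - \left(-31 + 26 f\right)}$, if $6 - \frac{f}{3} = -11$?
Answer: $\frac{1}{775} \approx 0.0012903$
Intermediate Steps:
$f = 51$ ($f = 18 - -33 = 18 + 33 = 51$)
$\frac{1}{2070 - \left(-31 + 26 f\right)} = \frac{1}{2070 + \left(31 - 1326\right)} = \frac{1}{2070 - 1295} = \frac{1}{775}$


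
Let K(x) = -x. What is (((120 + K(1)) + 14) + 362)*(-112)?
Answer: -55440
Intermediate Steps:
(((120 + K(1)) + 14) + 362)*(-112) = (((120 - 1*1) + 14) + 362)*(-112) = (((120 - 1) + 14) + 362)*(-112) = ((119 + 14) + 362)*(-112) = (133 + 362)*(-112) = 495*(-112) = -55440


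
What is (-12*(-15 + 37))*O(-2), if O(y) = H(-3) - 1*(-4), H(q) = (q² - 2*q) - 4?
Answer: -3960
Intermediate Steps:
H(q) = -4 + q² - 2*q
O(y) = 15 (O(y) = (-4 + (-3)² - 2*(-3)) - 1*(-4) = (-4 + 9 + 6) + 4 = 11 + 4 = 15)
(-12*(-15 + 37))*O(-2) = -12*(-15 + 37)*15 = -12*22*15 = -264*15 = -3960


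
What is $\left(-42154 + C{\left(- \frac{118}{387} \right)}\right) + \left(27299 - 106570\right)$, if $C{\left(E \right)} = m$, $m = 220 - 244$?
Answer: $-121449$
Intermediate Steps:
$m = -24$ ($m = 220 - 244 = -24$)
$C{\left(E \right)} = -24$
$\left(-42154 + C{\left(- \frac{118}{387} \right)}\right) + \left(27299 - 106570\right) = \left(-42154 - 24\right) + \left(27299 - 106570\right) = -42178 + \left(27299 - 106570\right) = -42178 - 79271 = -121449$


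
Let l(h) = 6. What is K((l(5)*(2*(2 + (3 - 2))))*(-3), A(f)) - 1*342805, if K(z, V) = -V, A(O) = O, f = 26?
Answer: -342831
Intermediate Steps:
K((l(5)*(2*(2 + (3 - 2))))*(-3), A(f)) - 1*342805 = -1*26 - 1*342805 = -26 - 342805 = -342831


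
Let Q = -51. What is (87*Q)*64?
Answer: -283968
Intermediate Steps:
(87*Q)*64 = (87*(-51))*64 = -4437*64 = -283968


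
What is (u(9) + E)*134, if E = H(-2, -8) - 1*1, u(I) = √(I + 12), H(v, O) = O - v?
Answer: -938 + 134*√21 ≈ -323.94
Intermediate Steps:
u(I) = √(12 + I)
E = -7 (E = (-8 - 1*(-2)) - 1*1 = (-8 + 2) - 1 = -6 - 1 = -7)
(u(9) + E)*134 = (√(12 + 9) - 7)*134 = (√21 - 7)*134 = (-7 + √21)*134 = -938 + 134*√21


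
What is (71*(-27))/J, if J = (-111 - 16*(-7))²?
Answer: -1917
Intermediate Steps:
J = 1 (J = (-111 + 112)² = 1² = 1)
(71*(-27))/J = (71*(-27))/1 = -1917*1 = -1917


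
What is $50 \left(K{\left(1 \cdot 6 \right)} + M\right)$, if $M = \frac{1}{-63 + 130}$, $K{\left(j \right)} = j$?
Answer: $\frac{20150}{67} \approx 300.75$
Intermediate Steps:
$M = \frac{1}{67} \approx 0.014925$
$50 \left(K{\left(1 \cdot 6 \right)} + M\right) = 50 \left(1 \cdot 6 + \frac{1}{67}\right) = 50 \left(6 + \frac{1}{67}\right) = 50 \cdot \frac{403}{67} = \frac{20150}{67}$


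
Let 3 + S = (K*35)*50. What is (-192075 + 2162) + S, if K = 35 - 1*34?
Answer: -188166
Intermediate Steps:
K = 1 (K = 35 - 34 = 1)
S = 1747 (S = -3 + (1*35)*50 = -3 + 35*50 = -3 + 1750 = 1747)
(-192075 + 2162) + S = (-192075 + 2162) + 1747 = -189913 + 1747 = -188166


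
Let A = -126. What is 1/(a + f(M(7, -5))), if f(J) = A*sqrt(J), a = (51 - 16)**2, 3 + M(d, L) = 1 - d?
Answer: 25/33541 + 54*I/234787 ≈ 0.00074536 + 0.00023*I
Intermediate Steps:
M(d, L) = -2 - d (M(d, L) = -3 + (1 - d) = -2 - d)
a = 1225 (a = 35**2 = 1225)
f(J) = -126*sqrt(J)
1/(a + f(M(7, -5))) = 1/(1225 - 126*sqrt(-2 - 1*7)) = 1/(1225 - 126*sqrt(-2 - 7)) = 1/(1225 - 378*I) = (1225 + 378*I)/1643509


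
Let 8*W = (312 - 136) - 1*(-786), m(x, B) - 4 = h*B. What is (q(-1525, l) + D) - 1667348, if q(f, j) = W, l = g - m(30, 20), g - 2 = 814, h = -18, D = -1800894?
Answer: -13872487/4 ≈ -3.4681e+6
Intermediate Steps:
g = 816 (g = 2 + 814 = 816)
m(x, B) = 4 - 18*B
W = 481/4 (W = ((312 - 136) - 1*(-786))/8 = (176 + 786)/8 = (1/8)*962 = 481/4 ≈ 120.25)
l = 1172 (l = 816 - (4 - 18*20) = 816 - (4 - 360) = 816 - 1*(-356) = 816 + 356 = 1172)
q(f, j) = 481/4
(q(-1525, l) + D) - 1667348 = (481/4 - 1800894) - 1667348 = -7203095/4 - 1667348 = -13872487/4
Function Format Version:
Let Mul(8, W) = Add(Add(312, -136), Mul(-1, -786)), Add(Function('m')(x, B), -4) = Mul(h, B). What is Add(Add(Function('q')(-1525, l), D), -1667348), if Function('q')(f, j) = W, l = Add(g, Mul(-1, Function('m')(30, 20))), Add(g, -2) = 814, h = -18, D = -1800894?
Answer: Rational(-13872487, 4) ≈ -3.4681e+6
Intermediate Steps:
g = 816 (g = Add(2, 814) = 816)
Function('m')(x, B) = Add(4, Mul(-18, B))
W = Rational(481, 4) (W = Mul(Rational(1, 8), Add(Add(312, -136), Mul(-1, -786))) = Mul(Rational(1, 8), Add(176, 786)) = Mul(Rational(1, 8), 962) = Rational(481, 4) ≈ 120.25)
l = 1172 (l = Add(816, Mul(-1, Add(4, Mul(-18, 20)))) = Add(816, Mul(-1, Add(4, -360))) = Add(816, Mul(-1, -356)) = Add(816, 356) = 1172)
Function('q')(f, j) = Rational(481, 4)
Add(Add(Function('q')(-1525, l), D), -1667348) = Add(Add(Rational(481, 4), -1800894), -1667348) = Add(Rational(-7203095, 4), -1667348) = Rational(-13872487, 4)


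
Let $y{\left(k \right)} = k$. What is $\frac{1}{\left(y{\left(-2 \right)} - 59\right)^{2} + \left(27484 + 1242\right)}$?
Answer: $\frac{1}{32447} \approx 3.082 \cdot 10^{-5}$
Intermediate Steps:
$\frac{1}{\left(y{\left(-2 \right)} - 59\right)^{2} + \left(27484 + 1242\right)} = \frac{1}{\left(-2 - 59\right)^{2} + \left(27484 + 1242\right)} = \frac{1}{\left(-61\right)^{2} + 28726} = \frac{1}{3721 + 28726} = \frac{1}{32447}$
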